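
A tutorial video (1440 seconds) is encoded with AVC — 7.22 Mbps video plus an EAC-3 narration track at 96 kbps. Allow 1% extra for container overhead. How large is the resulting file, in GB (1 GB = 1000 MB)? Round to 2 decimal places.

Audio: 96 kbps = 0.096 Mbps.
Total bitrate: 7.22 + 0.096 = 7.316 Mbps.
Stream data: 7.316 Mbps × 1440 s = 10535.0 Mb.
With 1% container overhead: ×1.01.
10,640 Mb ÷ 8 = 1,330 MB → 1.330 GB.

1.33 GB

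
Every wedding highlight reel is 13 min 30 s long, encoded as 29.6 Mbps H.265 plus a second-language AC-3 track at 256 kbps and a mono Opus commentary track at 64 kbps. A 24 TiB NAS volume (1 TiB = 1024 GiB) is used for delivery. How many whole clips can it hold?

13 min 30 s = 810 s
Audio total: 256 + 64 = 320 kbps = 0.320 Mbps.
Total bitrate: 29.920 Mbps.
Per item: 29.920 Mbps × 810 s = 24,235 Mb = 3,029 MB.
Capacity: 24 TiB = 211,106,233 Mb; 8710.73 items → 8710 complete.

8710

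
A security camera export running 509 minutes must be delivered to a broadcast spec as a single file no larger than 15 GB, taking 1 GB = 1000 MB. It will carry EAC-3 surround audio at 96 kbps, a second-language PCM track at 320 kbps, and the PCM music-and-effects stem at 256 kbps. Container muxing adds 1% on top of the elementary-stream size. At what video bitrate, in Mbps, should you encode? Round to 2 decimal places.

Budget: 15 GB = 120000.0 Mb.
Stream payload after overhead: 120000.0 / 1.01 = 118811.9 Mb.
509 min = 30540 s
Total bitrate budget: 118811.9 Mb / 30540 s = 3.890 Mbps.
Audio total: 96 + 320 + 256 = 672 kbps = 0.672 Mbps.
Video: 3.890 − 0.672 = 3.218 Mbps.

3.22 Mbps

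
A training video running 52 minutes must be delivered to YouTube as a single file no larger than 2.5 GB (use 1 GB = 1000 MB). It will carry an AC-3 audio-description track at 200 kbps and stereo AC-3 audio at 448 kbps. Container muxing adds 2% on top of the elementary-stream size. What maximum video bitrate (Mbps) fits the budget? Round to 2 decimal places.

Budget: 2.5 GB = 20000.0 Mb.
Stream payload after overhead: 20000.0 / 1.02 = 19607.8 Mb.
52 min = 3120 s
Total bitrate budget: 19607.8 Mb / 3120 s = 6.285 Mbps.
Audio total: 200 + 448 = 648 kbps = 0.648 Mbps.
Video: 6.285 − 0.648 = 5.637 Mbps.

5.64 Mbps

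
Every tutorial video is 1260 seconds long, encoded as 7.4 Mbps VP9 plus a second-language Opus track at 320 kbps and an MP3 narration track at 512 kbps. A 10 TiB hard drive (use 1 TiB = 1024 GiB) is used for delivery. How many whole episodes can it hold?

Audio total: 320 + 512 = 832 kbps = 0.832 Mbps.
Total bitrate: 8.232 Mbps.
Per item: 8.232 Mbps × 1260 s = 10,372 Mb = 1,297 MB.
Capacity: 10 TiB = 87,960,930 Mb; 8480.35 items → 8480 complete.

8480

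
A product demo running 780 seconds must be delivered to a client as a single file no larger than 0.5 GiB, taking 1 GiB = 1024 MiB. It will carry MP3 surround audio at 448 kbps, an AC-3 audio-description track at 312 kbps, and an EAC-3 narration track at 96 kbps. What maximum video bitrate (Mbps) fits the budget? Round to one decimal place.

4.7 Mbps

Budget: 0.5 GiB = 4295.0 Mb.
Total bitrate budget: 4295.0 Mb / 780 s = 5.506 Mbps.
Audio total: 448 + 312 + 96 = 856 kbps = 0.856 Mbps.
Video: 5.506 − 0.856 = 4.650 Mbps.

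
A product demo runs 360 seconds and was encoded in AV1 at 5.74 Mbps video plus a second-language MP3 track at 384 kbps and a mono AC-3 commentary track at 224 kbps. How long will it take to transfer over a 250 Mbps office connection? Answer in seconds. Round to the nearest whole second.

Audio total: 384 + 224 = 608 kbps = 0.608 Mbps.
Total bitrate: 6.348 Mbps.
File: 6.348 Mbps × 360 s = 2285.3 Mb.
At 250 Mbps: 2285.3 / 250 = 9.1 s ≈ 9.14 seconds.

9 seconds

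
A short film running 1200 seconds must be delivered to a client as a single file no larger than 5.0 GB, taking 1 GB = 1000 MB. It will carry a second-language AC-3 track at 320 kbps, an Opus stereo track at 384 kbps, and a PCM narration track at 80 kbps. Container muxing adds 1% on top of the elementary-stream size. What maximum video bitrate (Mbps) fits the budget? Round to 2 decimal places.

Budget: 5.0 GB = 40000.0 Mb.
Stream payload after overhead: 40000.0 / 1.01 = 39604.0 Mb.
Total bitrate budget: 39604.0 Mb / 1200 s = 33.003 Mbps.
Audio total: 320 + 384 + 80 = 784 kbps = 0.784 Mbps.
Video: 33.003 − 0.784 = 32.219 Mbps.

32.22 Mbps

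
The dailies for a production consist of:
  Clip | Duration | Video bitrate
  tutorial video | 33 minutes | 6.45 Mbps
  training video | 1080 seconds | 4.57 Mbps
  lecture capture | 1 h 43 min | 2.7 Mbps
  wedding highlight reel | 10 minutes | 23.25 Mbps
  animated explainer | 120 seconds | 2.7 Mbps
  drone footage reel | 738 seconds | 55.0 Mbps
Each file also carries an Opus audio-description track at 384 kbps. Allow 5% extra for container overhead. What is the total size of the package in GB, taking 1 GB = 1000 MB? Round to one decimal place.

12.3 GB

Audio: 384 kbps = 0.384 Mbps.
tutorial video: 6.834 Mbps × 1980 s × 1.05 = 14207.9 Mb
training video: 4.954 Mbps × 1080 s × 1.05 = 5617.8 Mb
lecture capture: 3.084 Mbps × 6180 s × 1.05 = 20012.1 Mb
wedding highlight reel: 23.634 Mbps × 600 s × 1.05 = 14889.4 Mb
animated explainer: 3.084 Mbps × 120 s × 1.05 = 388.6 Mb
drone footage reel: 55.384 Mbps × 738 s × 1.05 = 42917.1 Mb
Total: 98032.9 Mb = 12254.1 MB.
= 12.25 GB.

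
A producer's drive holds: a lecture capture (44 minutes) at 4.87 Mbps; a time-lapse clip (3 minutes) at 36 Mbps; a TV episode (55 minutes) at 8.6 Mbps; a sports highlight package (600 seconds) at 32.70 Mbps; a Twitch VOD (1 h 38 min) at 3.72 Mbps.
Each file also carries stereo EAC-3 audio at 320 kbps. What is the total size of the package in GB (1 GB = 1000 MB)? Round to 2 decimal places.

11.66 GB

Audio: 320 kbps = 0.320 Mbps.
lecture capture: 5.190 Mbps × 2640 s = 13701.6 Mb
time-lapse clip: 36.320 Mbps × 180 s = 6537.6 Mb
TV episode: 8.920 Mbps × 3300 s = 29436.0 Mb
sports highlight package: 33.020 Mbps × 600 s = 19812.0 Mb
Twitch VOD: 4.040 Mbps × 5880 s = 23755.2 Mb
Total: 93242.4 Mb = 11655.3 MB.
= 11.66 GB.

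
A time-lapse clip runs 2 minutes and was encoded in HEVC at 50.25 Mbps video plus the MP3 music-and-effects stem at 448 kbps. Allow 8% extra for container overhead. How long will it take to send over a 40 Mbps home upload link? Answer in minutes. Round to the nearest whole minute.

2 min = 120 s
Audio: 448 kbps = 0.448 Mbps.
Total bitrate: 50.698 Mbps.
File: 50.698 Mbps × 120 s = 6083.8 Mb.
With 8% container overhead: ×1.08. → 6570.5 Mb.
At 40 Mbps: 6570.5 / 40 = 164.3 s ≈ 2.74 minutes.

3 minutes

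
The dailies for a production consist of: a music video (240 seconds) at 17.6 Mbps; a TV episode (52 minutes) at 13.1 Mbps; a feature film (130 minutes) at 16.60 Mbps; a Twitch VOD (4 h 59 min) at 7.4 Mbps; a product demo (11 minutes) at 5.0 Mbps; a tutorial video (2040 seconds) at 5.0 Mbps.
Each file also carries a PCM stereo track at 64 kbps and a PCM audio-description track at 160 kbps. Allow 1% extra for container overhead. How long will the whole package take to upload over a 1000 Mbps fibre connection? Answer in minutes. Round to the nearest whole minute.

Audio total: 64 + 160 = 224 kbps = 0.224 Mbps.
music video: 17.824 Mbps × 240 s × 1.01 = 4320.5 Mb
TV episode: 13.324 Mbps × 3120 s × 1.01 = 41986.6 Mb
feature film: 16.824 Mbps × 7800 s × 1.01 = 132539.5 Mb
Twitch VOD: 7.624 Mbps × 17940 s × 1.01 = 138142.3 Mb
product demo: 5.224 Mbps × 660 s × 1.01 = 3482.3 Mb
tutorial video: 5.224 Mbps × 2040 s × 1.01 = 10763.5 Mb
Total: 331234.8 Mb = 41404.3 MB.
At 1000 Mbps: 331234.8 / 1000 = 331 s ≈ 5.52 minutes.

6 minutes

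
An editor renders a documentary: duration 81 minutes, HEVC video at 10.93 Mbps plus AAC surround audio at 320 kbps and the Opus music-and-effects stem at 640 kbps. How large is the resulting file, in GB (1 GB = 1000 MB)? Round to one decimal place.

81 min = 4860 s
Audio total: 320 + 640 = 960 kbps = 0.960 Mbps.
Total bitrate: 10.93 + 0.960 = 11.890 Mbps.
Stream data: 11.890 Mbps × 4860 s = 57785.4 Mb.
57,785 Mb ÷ 8 = 7,223 MB → 7.223 GB.

7.2 GB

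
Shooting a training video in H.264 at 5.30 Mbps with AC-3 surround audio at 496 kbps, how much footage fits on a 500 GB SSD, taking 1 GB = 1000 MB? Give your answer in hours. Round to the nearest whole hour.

192 hours

Audio: 496 kbps = 0.496 Mbps.
Total bitrate: 5.30 + 0.496 = 5.796 Mbps.
Capacity: 500 GB = 4,000,000 Mb.
Recording time: 4,000,000 / 5.796 = 690,131 s ≈ 192 hours.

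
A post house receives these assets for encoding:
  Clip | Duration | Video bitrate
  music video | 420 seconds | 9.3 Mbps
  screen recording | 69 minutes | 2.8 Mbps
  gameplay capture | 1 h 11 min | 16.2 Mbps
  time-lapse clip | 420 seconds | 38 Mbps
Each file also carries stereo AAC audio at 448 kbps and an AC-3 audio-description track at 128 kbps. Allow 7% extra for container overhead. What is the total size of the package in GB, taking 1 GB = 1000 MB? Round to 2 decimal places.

14.15 GB

Audio total: 448 + 128 = 576 kbps = 0.576 Mbps.
music video: 9.876 Mbps × 420 s × 1.07 = 4438.3 Mb
screen recording: 3.376 Mbps × 4140 s × 1.07 = 14955.0 Mb
gameplay capture: 16.776 Mbps × 4260 s × 1.07 = 76468.4 Mb
time-lapse clip: 38.576 Mbps × 420 s × 1.07 = 17336.1 Mb
Total: 113197.7 Mb = 14149.7 MB.
= 14.15 GB.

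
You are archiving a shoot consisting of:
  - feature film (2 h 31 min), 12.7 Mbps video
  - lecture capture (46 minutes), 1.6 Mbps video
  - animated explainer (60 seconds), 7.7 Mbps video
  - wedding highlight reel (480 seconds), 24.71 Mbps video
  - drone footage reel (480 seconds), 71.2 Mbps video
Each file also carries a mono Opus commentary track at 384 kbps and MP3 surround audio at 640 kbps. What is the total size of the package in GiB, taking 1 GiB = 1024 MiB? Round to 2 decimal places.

20.85 GiB

Audio total: 384 + 640 = 1024 kbps = 1.024 Mbps.
feature film: 13.724 Mbps × 9060 s = 124339.4 Mb
lecture capture: 2.624 Mbps × 2760 s = 7242.2 Mb
animated explainer: 8.724 Mbps × 60 s = 523.4 Mb
wedding highlight reel: 25.734 Mbps × 480 s = 12352.3 Mb
drone footage reel: 72.224 Mbps × 480 s = 34667.5 Mb
Total: 179125.0 Mb = 22390.6 MB.
= 20.85 GiB.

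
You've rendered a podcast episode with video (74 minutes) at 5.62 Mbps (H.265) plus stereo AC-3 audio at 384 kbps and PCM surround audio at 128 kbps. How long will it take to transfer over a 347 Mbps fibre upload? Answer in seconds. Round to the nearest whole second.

78 seconds

74 min = 4440 s
Audio total: 384 + 128 = 512 kbps = 0.512 Mbps.
Total bitrate: 6.132 Mbps.
File: 6.132 Mbps × 4440 s = 27226.1 Mb.
At 347 Mbps: 27226.1 / 347 = 78.5 s ≈ 78.5 seconds.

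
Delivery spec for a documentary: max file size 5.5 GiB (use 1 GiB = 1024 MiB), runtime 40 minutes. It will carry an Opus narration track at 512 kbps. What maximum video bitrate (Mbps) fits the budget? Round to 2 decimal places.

Budget: 5.5 GiB = 47244.6 Mb.
40 min = 2400 s
Total bitrate budget: 47244.6 Mb / 2400 s = 19.685 Mbps.
Audio: 512 kbps = 0.512 Mbps.
Video: 19.685 − 0.512 = 19.173 Mbps.

19.17 Mbps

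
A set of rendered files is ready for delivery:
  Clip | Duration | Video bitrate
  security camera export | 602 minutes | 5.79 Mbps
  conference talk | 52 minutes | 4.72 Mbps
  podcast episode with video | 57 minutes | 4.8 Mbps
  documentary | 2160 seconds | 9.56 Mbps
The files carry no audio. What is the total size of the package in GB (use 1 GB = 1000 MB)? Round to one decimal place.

32.6 GB

security camera export: 5.790 Mbps × 36120 s = 209134.8 Mb
conference talk: 4.720 Mbps × 3120 s = 14726.4 Mb
podcast episode with video: 4.800 Mbps × 3420 s = 16416.0 Mb
documentary: 9.560 Mbps × 2160 s = 20649.6 Mb
Total: 260926.8 Mb = 32615.8 MB.
= 32.62 GB.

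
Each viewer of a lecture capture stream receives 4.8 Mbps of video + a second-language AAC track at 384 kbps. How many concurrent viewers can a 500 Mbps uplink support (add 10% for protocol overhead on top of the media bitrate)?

Audio: 384 kbps = 0.384 Mbps.
Per-viewer media rate: 5.184 Mbps.
On the wire with 10% overhead: 5.702 Mbps.
500 Mbps = 500.0 Mbps; 500.0 / 5.702 = 87.68 → 87 viewers.

87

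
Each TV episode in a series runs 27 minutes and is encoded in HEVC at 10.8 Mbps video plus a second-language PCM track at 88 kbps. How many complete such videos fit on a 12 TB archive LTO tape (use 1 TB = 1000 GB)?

27 min = 1620 s
Audio: 88 kbps = 0.088 Mbps.
Total bitrate: 10.888 Mbps.
Per item: 10.888 Mbps × 1620 s = 17,639 Mb = 2,205 MB.
Capacity: 12 TB = 96,000,000 Mb; 5442.62 items → 5442 complete.

5442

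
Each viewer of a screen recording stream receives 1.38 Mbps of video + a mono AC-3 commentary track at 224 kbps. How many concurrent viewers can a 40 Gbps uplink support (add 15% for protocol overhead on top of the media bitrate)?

Audio: 224 kbps = 0.224 Mbps.
Per-viewer media rate: 1.604 Mbps.
On the wire with 15% overhead: 1.845 Mbps.
40 Gbps = 40,000 Mbps; 40,000 / 1.845 = 21684.92 → 21684 viewers.

21684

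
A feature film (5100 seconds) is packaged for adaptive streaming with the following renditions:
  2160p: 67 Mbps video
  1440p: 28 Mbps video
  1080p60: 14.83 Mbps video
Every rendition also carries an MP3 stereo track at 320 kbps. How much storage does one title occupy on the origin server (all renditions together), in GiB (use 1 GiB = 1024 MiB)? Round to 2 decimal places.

Audio: 320 kbps = 0.320 Mbps.
Sum of rendition bitrates: (67+0.320) + (28+0.320) + (14.83+0.320) = 110.790 Mbps.
× 5100 s = 565,029 Mb = 70,629 MB = 65.78 GiB.

65.78 GiB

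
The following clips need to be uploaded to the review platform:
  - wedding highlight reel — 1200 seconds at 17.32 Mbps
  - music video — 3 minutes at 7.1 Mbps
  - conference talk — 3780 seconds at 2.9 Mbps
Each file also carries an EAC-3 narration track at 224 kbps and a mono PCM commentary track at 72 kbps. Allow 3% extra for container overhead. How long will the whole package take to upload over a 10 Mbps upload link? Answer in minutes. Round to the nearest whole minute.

59 minutes

Audio total: 224 + 72 = 296 kbps = 0.296 Mbps.
wedding highlight reel: 17.616 Mbps × 1200 s × 1.03 = 21773.4 Mb
music video: 7.396 Mbps × 180 s × 1.03 = 1371.2 Mb
conference talk: 3.196 Mbps × 3780 s × 1.03 = 12443.3 Mb
Total: 35587.9 Mb = 4448.5 MB.
At 10 Mbps: 35587.9 / 10 = 3559 s ≈ 59.3 minutes.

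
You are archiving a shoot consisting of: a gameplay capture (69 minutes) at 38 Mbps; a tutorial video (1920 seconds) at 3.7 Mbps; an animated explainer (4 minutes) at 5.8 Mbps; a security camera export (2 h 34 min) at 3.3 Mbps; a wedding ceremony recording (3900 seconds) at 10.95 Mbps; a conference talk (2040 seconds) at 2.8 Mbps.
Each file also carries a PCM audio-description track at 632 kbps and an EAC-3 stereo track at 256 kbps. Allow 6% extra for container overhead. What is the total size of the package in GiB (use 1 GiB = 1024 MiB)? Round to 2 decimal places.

Audio total: 632 + 256 = 888 kbps = 0.888 Mbps.
gameplay capture: 38.888 Mbps × 4140 s × 1.06 = 170656.1 Mb
tutorial video: 4.588 Mbps × 1920 s × 1.06 = 9337.5 Mb
animated explainer: 6.688 Mbps × 240 s × 1.06 = 1701.4 Mb
security camera export: 4.188 Mbps × 9240 s × 1.06 = 41018.9 Mb
wedding ceremony recording: 11.838 Mbps × 3900 s × 1.06 = 48938.3 Mb
conference talk: 3.688 Mbps × 2040 s × 1.06 = 7974.9 Mb
Total: 279627.2 Mb = 34953.4 MB.
= 32.55 GiB.

32.55 GiB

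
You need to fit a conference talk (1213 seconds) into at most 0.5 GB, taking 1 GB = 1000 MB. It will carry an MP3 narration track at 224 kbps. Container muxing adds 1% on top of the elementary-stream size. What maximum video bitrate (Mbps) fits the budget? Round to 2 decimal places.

3.04 Mbps

Budget: 0.5 GB = 4000.0 Mb.
Stream payload after overhead: 4000.0 / 1.01 = 3960.4 Mb.
Total bitrate budget: 3960.4 Mb / 1213 s = 3.265 Mbps.
Audio: 224 kbps = 0.224 Mbps.
Video: 3.265 − 0.224 = 3.041 Mbps.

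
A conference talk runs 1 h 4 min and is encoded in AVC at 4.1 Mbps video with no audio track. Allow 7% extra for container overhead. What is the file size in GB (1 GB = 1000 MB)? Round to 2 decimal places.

2.11 GB

1 h 4 min = 64 min = 3840 s
Total bitrate: 4.1 Mbps.
Stream data: 4.100 Mbps × 3840 s = 15744.0 Mb.
With 7% container overhead: ×1.07.
16,846 Mb ÷ 8 = 2,106 MB → 2.106 GB.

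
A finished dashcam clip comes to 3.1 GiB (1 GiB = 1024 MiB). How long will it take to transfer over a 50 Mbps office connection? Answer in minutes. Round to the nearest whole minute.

File: 3.1 GiB = 26628.8 Mb.
At 50 Mbps: 26628.8 / 50 = 532.6 s ≈ 8.88 minutes.

9 minutes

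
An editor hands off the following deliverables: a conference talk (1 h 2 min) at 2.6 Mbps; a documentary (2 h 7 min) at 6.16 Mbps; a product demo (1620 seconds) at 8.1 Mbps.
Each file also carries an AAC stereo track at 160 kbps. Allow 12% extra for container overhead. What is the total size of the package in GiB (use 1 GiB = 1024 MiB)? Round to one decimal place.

Audio: 160 kbps = 0.160 Mbps.
conference talk: 2.760 Mbps × 3720 s × 1.12 = 11499.3 Mb
documentary: 6.320 Mbps × 7620 s × 1.12 = 53937.4 Mb
product demo: 8.260 Mbps × 1620 s × 1.12 = 14986.9 Mb
Total: 80423.6 Mb = 10053.0 MB.
= 9.363 GiB.

9.4 GiB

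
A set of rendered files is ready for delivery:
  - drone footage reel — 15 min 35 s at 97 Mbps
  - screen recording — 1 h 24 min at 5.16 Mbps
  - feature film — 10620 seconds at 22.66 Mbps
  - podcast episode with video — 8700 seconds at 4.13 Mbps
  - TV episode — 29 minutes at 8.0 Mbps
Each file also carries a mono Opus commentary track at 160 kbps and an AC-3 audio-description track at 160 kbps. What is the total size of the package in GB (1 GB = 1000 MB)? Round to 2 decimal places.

Audio total: 160 + 160 = 320 kbps = 0.320 Mbps.
drone footage reel: 97.320 Mbps × 935 s = 90994.2 Mb
screen recording: 5.480 Mbps × 5040 s = 27619.2 Mb
feature film: 22.980 Mbps × 10620 s = 244047.6 Mb
podcast episode with video: 4.450 Mbps × 8700 s = 38715.0 Mb
TV episode: 8.320 Mbps × 1740 s = 14476.8 Mb
Total: 415852.8 Mb = 51981.6 MB.
= 51.98 GB.

51.98 GB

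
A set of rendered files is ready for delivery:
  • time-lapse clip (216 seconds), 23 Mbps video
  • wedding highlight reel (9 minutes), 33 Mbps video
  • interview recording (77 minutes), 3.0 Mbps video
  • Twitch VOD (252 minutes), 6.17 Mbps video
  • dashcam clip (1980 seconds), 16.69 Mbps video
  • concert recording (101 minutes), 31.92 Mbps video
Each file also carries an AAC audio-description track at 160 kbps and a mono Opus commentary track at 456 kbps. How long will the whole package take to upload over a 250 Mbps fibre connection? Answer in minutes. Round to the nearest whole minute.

Audio total: 160 + 456 = 616 kbps = 0.616 Mbps.
time-lapse clip: 23.616 Mbps × 216 s = 5101.1 Mb
wedding highlight reel: 33.616 Mbps × 540 s = 18152.6 Mb
interview recording: 3.616 Mbps × 4620 s = 16705.9 Mb
Twitch VOD: 6.786 Mbps × 15120 s = 102604.3 Mb
dashcam clip: 17.306 Mbps × 1980 s = 34265.9 Mb
concert recording: 32.536 Mbps × 6060 s = 197168.2 Mb
Total: 373998.0 Mb = 46749.7 MB.
At 250 Mbps: 373998.0 / 250 = 1496 s ≈ 24.9 minutes.

25 minutes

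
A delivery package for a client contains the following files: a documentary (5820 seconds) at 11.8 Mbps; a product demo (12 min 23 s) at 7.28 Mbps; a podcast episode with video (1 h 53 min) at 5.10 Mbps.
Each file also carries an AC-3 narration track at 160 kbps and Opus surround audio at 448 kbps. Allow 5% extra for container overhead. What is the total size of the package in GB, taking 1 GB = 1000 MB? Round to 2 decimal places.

15.33 GB

Audio total: 160 + 448 = 608 kbps = 0.608 Mbps.
documentary: 12.408 Mbps × 5820 s × 1.05 = 75825.3 Mb
product demo: 7.888 Mbps × 743 s × 1.05 = 6153.8 Mb
podcast episode with video: 5.708 Mbps × 6780 s × 1.05 = 40635.3 Mb
Total: 122614.4 Mb = 15326.8 MB.
= 15.33 GB.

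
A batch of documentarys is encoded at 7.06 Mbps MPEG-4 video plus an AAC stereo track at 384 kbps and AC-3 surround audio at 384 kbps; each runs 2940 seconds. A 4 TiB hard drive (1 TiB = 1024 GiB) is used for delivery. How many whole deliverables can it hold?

Audio total: 384 + 384 = 768 kbps = 0.768 Mbps.
Total bitrate: 7.828 Mbps.
Per item: 7.828 Mbps × 2940 s = 23,014 Mb = 2,877 MB.
Capacity: 4 TiB = 35,184,372 Mb; 1528.80 items → 1528 complete.

1528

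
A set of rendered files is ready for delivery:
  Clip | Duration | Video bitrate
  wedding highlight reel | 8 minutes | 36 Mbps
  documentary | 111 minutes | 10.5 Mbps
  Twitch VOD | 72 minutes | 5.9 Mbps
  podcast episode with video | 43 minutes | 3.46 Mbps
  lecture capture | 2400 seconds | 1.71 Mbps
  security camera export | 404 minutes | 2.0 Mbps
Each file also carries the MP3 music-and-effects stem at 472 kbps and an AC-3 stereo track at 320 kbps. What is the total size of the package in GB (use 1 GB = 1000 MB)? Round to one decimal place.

Audio total: 472 + 320 = 792 kbps = 0.792 Mbps.
wedding highlight reel: 36.792 Mbps × 480 s = 17660.2 Mb
documentary: 11.292 Mbps × 6660 s = 75204.7 Mb
Twitch VOD: 6.692 Mbps × 4320 s = 28909.4 Mb
podcast episode with video: 4.252 Mbps × 2580 s = 10970.2 Mb
lecture capture: 2.502 Mbps × 2400 s = 6004.8 Mb
security camera export: 2.792 Mbps × 24240 s = 67678.1 Mb
Total: 206427.4 Mb = 25803.4 MB.
= 25.80 GB.

25.8 GB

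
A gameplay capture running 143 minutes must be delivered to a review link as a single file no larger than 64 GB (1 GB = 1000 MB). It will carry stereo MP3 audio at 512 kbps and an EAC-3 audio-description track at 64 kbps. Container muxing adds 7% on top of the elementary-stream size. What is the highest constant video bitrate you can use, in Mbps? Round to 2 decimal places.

Budget: 64 GB = 512000.0 Mb.
Stream payload after overhead: 512000.0 / 1.07 = 478504.7 Mb.
143 min = 8580 s
Total bitrate budget: 478504.7 Mb / 8580 s = 55.770 Mbps.
Audio total: 512 + 64 = 576 kbps = 0.576 Mbps.
Video: 55.770 − 0.576 = 55.194 Mbps.

55.19 Mbps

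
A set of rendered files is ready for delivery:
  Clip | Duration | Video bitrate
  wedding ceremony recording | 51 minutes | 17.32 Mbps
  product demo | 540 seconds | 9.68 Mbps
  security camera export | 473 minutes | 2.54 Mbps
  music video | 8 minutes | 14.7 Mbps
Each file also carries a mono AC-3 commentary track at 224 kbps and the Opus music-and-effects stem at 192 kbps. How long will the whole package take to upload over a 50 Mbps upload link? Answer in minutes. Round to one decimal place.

50.3 minutes

Audio total: 224 + 192 = 416 kbps = 0.416 Mbps.
wedding ceremony recording: 17.736 Mbps × 3060 s = 54272.2 Mb
product demo: 10.096 Mbps × 540 s = 5451.8 Mb
security camera export: 2.956 Mbps × 28380 s = 83891.3 Mb
music video: 15.116 Mbps × 480 s = 7255.7 Mb
Total: 150871.0 Mb = 18858.9 MB.
At 50 Mbps: 150871.0 / 50 = 3017 s ≈ 50.3 minutes.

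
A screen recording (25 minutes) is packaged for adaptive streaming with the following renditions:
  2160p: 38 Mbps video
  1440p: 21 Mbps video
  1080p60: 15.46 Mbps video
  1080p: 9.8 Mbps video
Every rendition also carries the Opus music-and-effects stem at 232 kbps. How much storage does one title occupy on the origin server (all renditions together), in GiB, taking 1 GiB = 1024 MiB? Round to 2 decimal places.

14.88 GiB

25 min = 1500 s
Audio: 232 kbps = 0.232 Mbps.
Sum of rendition bitrates: (38+0.232) + (21+0.232) + (15.46+0.232) + (9.8+0.232) = 85.188 Mbps.
× 1500 s = 127,782 Mb = 15,973 MB = 14.88 GiB.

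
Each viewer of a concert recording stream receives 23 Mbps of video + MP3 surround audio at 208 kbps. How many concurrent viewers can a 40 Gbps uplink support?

1723

Audio: 208 kbps = 0.208 Mbps.
Per-viewer media rate: 23.208 Mbps.
40 Gbps = 40,000 Mbps; 40,000 / 23.208 = 1723.54 → 1723 viewers.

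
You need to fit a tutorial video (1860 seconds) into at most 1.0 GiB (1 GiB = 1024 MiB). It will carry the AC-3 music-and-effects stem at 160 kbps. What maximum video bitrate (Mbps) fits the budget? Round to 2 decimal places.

4.46 Mbps

Budget: 1.0 GiB = 8589.9 Mb.
Total bitrate budget: 8589.9 Mb / 1860 s = 4.618 Mbps.
Audio: 160 kbps = 0.160 Mbps.
Video: 4.618 − 0.160 = 4.458 Mbps.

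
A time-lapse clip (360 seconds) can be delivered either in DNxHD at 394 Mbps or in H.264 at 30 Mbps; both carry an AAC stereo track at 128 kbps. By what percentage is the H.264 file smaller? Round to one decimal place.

Audio: 128 kbps = 0.128 Mbps.
DNxHD: 394.128 Mbps × 360 s = 141886.1 Mb = 17.736 GB.
H.264: 30.128 Mbps × 360 s = 10846.1 Mb = 1.356 GB.
Reduction: (1 − 1.356/17.736) × 100 = 92.36%.

92.4%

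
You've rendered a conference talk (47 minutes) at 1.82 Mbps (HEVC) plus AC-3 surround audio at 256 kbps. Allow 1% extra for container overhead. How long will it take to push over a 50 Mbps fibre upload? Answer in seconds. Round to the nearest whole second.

47 min = 2820 s
Audio: 256 kbps = 0.256 Mbps.
Total bitrate: 2.076 Mbps.
File: 2.076 Mbps × 2820 s = 5854.3 Mb.
With 1% container overhead: ×1.01. → 5912.9 Mb.
At 50 Mbps: 5912.9 / 50 = 118.3 s ≈ 118 seconds.

118 seconds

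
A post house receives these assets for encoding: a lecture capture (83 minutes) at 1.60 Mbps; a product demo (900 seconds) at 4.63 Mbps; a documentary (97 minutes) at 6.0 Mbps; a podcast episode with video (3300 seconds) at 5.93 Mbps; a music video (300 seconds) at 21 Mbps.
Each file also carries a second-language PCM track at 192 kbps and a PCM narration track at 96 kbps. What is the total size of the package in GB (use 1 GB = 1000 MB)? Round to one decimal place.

Audio total: 192 + 96 = 288 kbps = 0.288 Mbps.
lecture capture: 1.888 Mbps × 4980 s = 9402.2 Mb
product demo: 4.918 Mbps × 900 s = 4426.2 Mb
documentary: 6.288 Mbps × 5820 s = 36596.2 Mb
podcast episode with video: 6.218 Mbps × 3300 s = 20519.4 Mb
music video: 21.288 Mbps × 300 s = 6386.4 Mb
Total: 77330.4 Mb = 9666.3 MB.
= 9.666 GB.

9.7 GB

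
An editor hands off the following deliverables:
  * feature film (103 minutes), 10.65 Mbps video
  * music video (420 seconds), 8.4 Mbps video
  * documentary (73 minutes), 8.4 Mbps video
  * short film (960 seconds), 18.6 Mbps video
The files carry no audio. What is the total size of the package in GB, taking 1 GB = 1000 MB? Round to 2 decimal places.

feature film: 10.650 Mbps × 6180 s = 65817.0 Mb
music video: 8.400 Mbps × 420 s = 3528.0 Mb
documentary: 8.400 Mbps × 4380 s = 36792.0 Mb
short film: 18.600 Mbps × 960 s = 17856.0 Mb
Total: 123993.0 Mb = 15499.1 MB.
= 15.50 GB.

15.50 GB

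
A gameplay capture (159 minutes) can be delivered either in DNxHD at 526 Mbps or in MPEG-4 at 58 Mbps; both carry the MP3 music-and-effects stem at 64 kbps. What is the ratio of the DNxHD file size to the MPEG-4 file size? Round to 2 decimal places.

9.06

159 min = 9540 s
Audio: 64 kbps = 0.064 Mbps.
DNxHD: 526.064 Mbps × 9540 s = 5018650.6 Mb = 627.331 GB.
MPEG-4: 58.064 Mbps × 9540 s = 553930.6 Mb = 69.241 GB.
Ratio: 627.331 / 69.241 = 9.060.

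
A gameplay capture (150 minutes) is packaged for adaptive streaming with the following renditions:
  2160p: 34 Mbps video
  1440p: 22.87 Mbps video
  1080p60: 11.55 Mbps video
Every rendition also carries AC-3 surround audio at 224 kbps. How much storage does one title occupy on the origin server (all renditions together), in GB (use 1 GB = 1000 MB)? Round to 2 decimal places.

150 min = 9000 s
Audio: 224 kbps = 0.224 Mbps.
Sum of rendition bitrates: (34+0.224) + (22.87+0.224) + (11.55+0.224) = 69.092 Mbps.
× 9000 s = 621,828 Mb = 77,728 MB = 77.73 GB.

77.73 GB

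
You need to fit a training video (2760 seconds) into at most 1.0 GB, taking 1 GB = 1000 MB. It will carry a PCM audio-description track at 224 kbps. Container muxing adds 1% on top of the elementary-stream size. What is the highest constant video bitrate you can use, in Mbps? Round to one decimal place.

2.6 Mbps

Budget: 1.0 GB = 8000.0 Mb.
Stream payload after overhead: 8000.0 / 1.01 = 7920.8 Mb.
Total bitrate budget: 7920.8 Mb / 2760 s = 2.870 Mbps.
Audio: 224 kbps = 0.224 Mbps.
Video: 2.870 − 0.224 = 2.646 Mbps.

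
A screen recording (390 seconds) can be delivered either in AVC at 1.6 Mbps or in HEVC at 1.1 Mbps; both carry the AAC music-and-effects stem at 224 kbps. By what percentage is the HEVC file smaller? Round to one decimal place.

27.4%

Audio: 224 kbps = 0.224 Mbps.
AVC: 1.824 Mbps × 390 s = 711.4 Mb = 84.801 MiB.
HEVC: 1.324 Mbps × 390 s = 516.4 Mb = 61.555 MiB.
Reduction: (1 − 61.555/84.801) × 100 = 27.41%.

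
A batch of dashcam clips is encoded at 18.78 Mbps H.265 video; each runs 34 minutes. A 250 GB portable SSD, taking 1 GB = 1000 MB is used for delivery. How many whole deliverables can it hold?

52

34 min = 2040 s
Per item: 18.780 Mbps × 2040 s = 38,311 Mb = 4,789 MB.
Capacity: 250 GB = 2,000,000 Mb; 52.20 items → 52 complete.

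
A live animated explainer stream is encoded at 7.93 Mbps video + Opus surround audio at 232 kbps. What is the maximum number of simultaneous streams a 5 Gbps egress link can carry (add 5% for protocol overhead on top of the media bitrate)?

Audio: 232 kbps = 0.232 Mbps.
Per-viewer media rate: 8.162 Mbps.
On the wire with 5% overhead: 8.570 Mbps.
5 Gbps = 5,000 Mbps; 5,000 / 8.570 = 583.42 → 583 viewers.

583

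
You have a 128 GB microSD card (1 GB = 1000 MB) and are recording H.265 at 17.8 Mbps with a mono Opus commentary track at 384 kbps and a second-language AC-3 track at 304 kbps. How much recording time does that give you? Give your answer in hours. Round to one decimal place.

15.4 hours

Audio total: 384 + 304 = 688 kbps = 0.688 Mbps.
Total bitrate: 17.8 + 0.688 = 18.488 Mbps.
Capacity: 128 GB = 1,024,000 Mb.
Recording time: 1,024,000 / 18.488 = 55,387 s ≈ 15.4 hours.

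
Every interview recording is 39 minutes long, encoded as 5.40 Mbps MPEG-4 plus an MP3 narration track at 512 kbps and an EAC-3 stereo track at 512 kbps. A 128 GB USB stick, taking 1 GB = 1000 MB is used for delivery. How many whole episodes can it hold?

68

39 min = 2340 s
Audio total: 512 + 512 = 1024 kbps = 1.024 Mbps.
Total bitrate: 6.424 Mbps.
Per item: 6.424 Mbps × 2340 s = 15,032 Mb = 1,879 MB.
Capacity: 128 GB = 1,024,000 Mb; 68.12 items → 68 complete.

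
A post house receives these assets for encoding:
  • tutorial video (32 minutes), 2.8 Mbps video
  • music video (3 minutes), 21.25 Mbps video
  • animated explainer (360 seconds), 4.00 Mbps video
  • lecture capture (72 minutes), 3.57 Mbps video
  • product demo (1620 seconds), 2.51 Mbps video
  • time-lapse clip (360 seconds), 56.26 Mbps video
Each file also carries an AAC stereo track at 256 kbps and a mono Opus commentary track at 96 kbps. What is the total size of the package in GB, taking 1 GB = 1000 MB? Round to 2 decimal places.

6.68 GB

Audio total: 256 + 96 = 352 kbps = 0.352 Mbps.
tutorial video: 3.152 Mbps × 1920 s = 6051.8 Mb
music video: 21.602 Mbps × 180 s = 3888.4 Mb
animated explainer: 4.352 Mbps × 360 s = 1566.7 Mb
lecture capture: 3.922 Mbps × 4320 s = 16943.0 Mb
product demo: 2.862 Mbps × 1620 s = 4636.4 Mb
time-lapse clip: 56.612 Mbps × 360 s = 20380.3 Mb
Total: 53466.7 Mb = 6683.3 MB.
= 6.683 GB.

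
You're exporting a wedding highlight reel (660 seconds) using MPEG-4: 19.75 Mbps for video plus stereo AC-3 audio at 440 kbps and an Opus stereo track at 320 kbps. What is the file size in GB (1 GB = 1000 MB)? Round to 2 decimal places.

1.69 GB

Audio total: 440 + 320 = 760 kbps = 0.760 Mbps.
Total bitrate: 19.75 + 0.760 = 20.510 Mbps.
Stream data: 20.510 Mbps × 660 s = 13536.6 Mb.
13,537 Mb ÷ 8 = 1,692 MB → 1.692 GB.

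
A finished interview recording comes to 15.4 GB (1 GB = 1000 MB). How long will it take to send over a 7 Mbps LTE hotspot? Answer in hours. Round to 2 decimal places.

File: 15.4 GB = 123200.0 Mb.
At 7 Mbps: 123200.0 / 7 = 17600.0 s ≈ 4.89 hours.

4.89 hours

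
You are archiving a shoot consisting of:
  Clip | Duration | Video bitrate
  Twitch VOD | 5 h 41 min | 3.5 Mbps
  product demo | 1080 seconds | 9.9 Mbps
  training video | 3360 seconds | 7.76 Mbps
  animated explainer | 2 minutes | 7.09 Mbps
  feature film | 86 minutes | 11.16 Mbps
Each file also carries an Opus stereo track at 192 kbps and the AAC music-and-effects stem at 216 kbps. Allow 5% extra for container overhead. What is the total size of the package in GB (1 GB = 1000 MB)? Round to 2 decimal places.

23.51 GB

Audio total: 192 + 216 = 408 kbps = 0.408 Mbps.
Twitch VOD: 3.908 Mbps × 20460 s × 1.05 = 83955.6 Mb
product demo: 10.308 Mbps × 1080 s × 1.05 = 11689.3 Mb
training video: 8.168 Mbps × 3360 s × 1.05 = 28816.7 Mb
animated explainer: 7.498 Mbps × 120 s × 1.05 = 944.7 Mb
feature film: 11.568 Mbps × 5160 s × 1.05 = 62675.4 Mb
Total: 188081.7 Mb = 23510.2 MB.
= 23.51 GB.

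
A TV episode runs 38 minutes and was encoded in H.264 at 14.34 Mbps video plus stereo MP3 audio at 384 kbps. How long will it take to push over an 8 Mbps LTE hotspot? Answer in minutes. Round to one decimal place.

38 min = 2280 s
Audio: 384 kbps = 0.384 Mbps.
Total bitrate: 14.724 Mbps.
File: 14.724 Mbps × 2280 s = 33570.7 Mb.
At 8 Mbps: 33570.7 / 8 = 4196.3 s ≈ 69.9 minutes.

69.9 minutes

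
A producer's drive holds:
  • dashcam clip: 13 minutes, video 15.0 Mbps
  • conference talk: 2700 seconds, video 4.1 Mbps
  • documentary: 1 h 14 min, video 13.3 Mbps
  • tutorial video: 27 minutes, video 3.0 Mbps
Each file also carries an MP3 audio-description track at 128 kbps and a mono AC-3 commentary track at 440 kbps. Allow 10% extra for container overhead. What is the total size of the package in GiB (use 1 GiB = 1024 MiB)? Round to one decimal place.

Audio total: 128 + 440 = 568 kbps = 0.568 Mbps.
dashcam clip: 15.568 Mbps × 780 s × 1.10 = 13357.3 Mb
conference talk: 4.668 Mbps × 2700 s × 1.10 = 13864.0 Mb
documentary: 13.868 Mbps × 4440 s × 1.10 = 67731.3 Mb
tutorial video: 3.568 Mbps × 1620 s × 1.10 = 6358.2 Mb
Total: 101310.8 Mb = 12663.8 MB.
= 11.79 GiB.

11.8 GiB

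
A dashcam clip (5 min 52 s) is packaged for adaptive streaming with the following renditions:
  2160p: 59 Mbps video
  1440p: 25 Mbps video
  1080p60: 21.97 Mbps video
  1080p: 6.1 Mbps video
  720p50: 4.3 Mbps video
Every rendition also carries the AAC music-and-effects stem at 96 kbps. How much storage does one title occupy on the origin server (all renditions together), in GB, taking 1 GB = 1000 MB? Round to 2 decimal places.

5.14 GB

5 min 52 s = 352 s
Audio: 96 kbps = 0.096 Mbps.
Sum of rendition bitrates: (59+0.096) + (25+0.096) + (21.97+0.096) + (6.1+0.096) + (4.3+0.096) = 116.850 Mbps.
× 352 s = 41,131 Mb = 5,141 MB = 5.141 GB.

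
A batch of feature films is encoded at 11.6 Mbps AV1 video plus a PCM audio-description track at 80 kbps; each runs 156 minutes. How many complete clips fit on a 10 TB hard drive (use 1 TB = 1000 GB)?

156 min = 9360 s
Audio: 80 kbps = 0.080 Mbps.
Total bitrate: 11.680 Mbps.
Per item: 11.680 Mbps × 9360 s = 109,325 Mb = 13,666 MB.
Capacity: 10 TB = 80,000,000 Mb; 731.76 items → 731 complete.

731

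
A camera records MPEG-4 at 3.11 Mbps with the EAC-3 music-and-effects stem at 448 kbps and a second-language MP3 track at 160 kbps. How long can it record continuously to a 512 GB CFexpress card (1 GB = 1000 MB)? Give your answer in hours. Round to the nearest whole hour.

306 hours

Audio total: 448 + 160 = 608 kbps = 0.608 Mbps.
Total bitrate: 3.11 + 0.608 = 3.718 Mbps.
Capacity: 512 GB = 4,096,000 Mb.
Recording time: 4,096,000 / 3.718 = 1,101,668 s ≈ 306 hours.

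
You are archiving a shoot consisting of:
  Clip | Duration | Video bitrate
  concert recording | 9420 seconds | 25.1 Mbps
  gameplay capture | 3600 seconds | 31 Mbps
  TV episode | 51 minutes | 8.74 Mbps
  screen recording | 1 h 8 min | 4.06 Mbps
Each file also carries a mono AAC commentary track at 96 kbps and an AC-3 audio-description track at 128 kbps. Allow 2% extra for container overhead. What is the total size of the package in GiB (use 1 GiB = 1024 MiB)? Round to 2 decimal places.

47.01 GiB

Audio total: 96 + 128 = 224 kbps = 0.224 Mbps.
concert recording: 25.324 Mbps × 9420 s × 1.02 = 243323.1 Mb
gameplay capture: 31.224 Mbps × 3600 s × 1.02 = 114654.5 Mb
TV episode: 8.964 Mbps × 3060 s × 1.02 = 27978.4 Mb
screen recording: 4.284 Mbps × 4080 s × 1.02 = 17828.3 Mb
Total: 403784.4 Mb = 50473.0 MB.
= 47.01 GiB.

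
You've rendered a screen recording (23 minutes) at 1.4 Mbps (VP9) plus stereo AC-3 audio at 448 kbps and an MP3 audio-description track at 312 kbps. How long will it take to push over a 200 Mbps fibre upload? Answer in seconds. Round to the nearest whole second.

15 seconds

23 min = 1380 s
Audio total: 448 + 312 = 760 kbps = 0.760 Mbps.
Total bitrate: 2.160 Mbps.
File: 2.160 Mbps × 1380 s = 2980.8 Mb.
At 200 Mbps: 2980.8 / 200 = 14.9 s ≈ 14.9 seconds.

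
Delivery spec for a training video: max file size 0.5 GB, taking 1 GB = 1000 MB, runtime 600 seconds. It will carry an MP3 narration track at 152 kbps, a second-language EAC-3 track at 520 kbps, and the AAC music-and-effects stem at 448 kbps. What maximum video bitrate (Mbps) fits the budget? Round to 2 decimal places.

5.55 Mbps

Budget: 0.5 GB = 4000.0 Mb.
Total bitrate budget: 4000.0 Mb / 600 s = 6.667 Mbps.
Audio total: 152 + 520 + 448 = 1120 kbps = 1.120 Mbps.
Video: 6.667 − 1.120 = 5.547 Mbps.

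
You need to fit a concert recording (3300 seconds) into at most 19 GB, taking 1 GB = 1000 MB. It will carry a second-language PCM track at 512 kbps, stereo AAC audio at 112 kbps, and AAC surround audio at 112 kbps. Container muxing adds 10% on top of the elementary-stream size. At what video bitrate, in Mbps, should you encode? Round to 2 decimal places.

Budget: 19 GB = 152000.0 Mb.
Stream payload after overhead: 152000.0 / 1.10 = 138181.8 Mb.
Total bitrate budget: 138181.8 Mb / 3300 s = 41.873 Mbps.
Audio total: 512 + 112 + 112 = 736 kbps = 0.736 Mbps.
Video: 41.873 − 0.736 = 41.137 Mbps.

41.14 Mbps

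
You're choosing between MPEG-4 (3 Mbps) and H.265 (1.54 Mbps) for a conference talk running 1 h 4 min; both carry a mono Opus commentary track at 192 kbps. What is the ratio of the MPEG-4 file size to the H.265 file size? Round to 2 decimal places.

1.84

1 h 4 min = 64 min = 3840 s
Audio: 192 kbps = 0.192 Mbps.
MPEG-4: 3.192 Mbps × 3840 s = 12257.3 Mb = 1.532 GB.
H.265: 1.732 Mbps × 3840 s = 6650.9 Mb = 0.831 GB.
Ratio: 1.532 / 0.831 = 1.843.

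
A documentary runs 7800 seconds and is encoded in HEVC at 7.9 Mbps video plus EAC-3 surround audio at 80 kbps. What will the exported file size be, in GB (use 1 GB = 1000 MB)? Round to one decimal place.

Audio: 80 kbps = 0.080 Mbps.
Total bitrate: 7.9 + 0.080 = 7.980 Mbps.
Stream data: 7.980 Mbps × 7800 s = 62244.0 Mb.
62,244 Mb ÷ 8 = 7,780 MB → 7.780 GB.

7.8 GB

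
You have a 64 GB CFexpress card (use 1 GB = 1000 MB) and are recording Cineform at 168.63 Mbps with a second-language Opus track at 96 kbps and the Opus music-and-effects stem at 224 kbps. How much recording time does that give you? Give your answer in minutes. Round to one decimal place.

50.5 minutes

Audio total: 96 + 224 = 320 kbps = 0.320 Mbps.
Total bitrate: 168.63 + 0.320 = 168.950 Mbps.
Capacity: 64 GB = 512,000 Mb.
Recording time: 512,000 / 168.950 = 3,030 s ≈ 50.5 minutes.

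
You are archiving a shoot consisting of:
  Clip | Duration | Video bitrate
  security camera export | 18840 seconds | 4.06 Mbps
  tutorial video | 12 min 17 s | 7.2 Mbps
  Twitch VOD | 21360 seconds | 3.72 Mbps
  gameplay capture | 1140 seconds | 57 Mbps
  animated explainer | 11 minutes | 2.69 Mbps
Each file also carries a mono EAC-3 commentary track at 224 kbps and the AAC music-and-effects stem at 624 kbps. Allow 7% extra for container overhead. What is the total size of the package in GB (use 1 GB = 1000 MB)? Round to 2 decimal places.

Audio total: 224 + 624 = 848 kbps = 0.848 Mbps.
security camera export: 4.908 Mbps × 18840 s × 1.07 = 98939.4 Mb
tutorial video: 8.048 Mbps × 737 s × 1.07 = 6346.6 Mb
Twitch VOD: 4.568 Mbps × 21360 s × 1.07 = 104402.6 Mb
gameplay capture: 57.848 Mbps × 1140 s × 1.07 = 70563.0 Mb
animated explainer: 3.538 Mbps × 660 s × 1.07 = 2498.5 Mb
Total: 282750.0 Mb = 35343.8 MB.
= 35.34 GB.

35.34 GB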